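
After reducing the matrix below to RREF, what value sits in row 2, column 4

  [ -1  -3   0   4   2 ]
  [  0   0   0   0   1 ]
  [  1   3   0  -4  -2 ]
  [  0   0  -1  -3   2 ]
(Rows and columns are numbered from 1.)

3

R1 ← -1·R1
  [ 1  3   0  -4  -2 ]
  [ 0  0   0   0   1 ]
  [ 1  3   0  -4  -2 ]
  [ 0  0  -1  -3   2 ]
R3 ← R3 − R1
  [ 1  3   0  -4  -2 ]
  [ 0  0   0   0   1 ]
  [ 0  0   0   0   0 ]
  [ 0  0  -1  -3   2 ]
R2 <=> R4
  [ 1  3   0  -4  -2 ]
  [ 0  0  -1  -3   2 ]
  [ 0  0   0   0   0 ]
  [ 0  0   0   0   1 ]
R2 ← -1·R2
  [ 1  3  0  -4  -2 ]
  [ 0  0  1   3  -2 ]
  [ 0  0  0   0   0 ]
  [ 0  0  0   0   1 ]
R3 <=> R4
  [ 1  3  0  -4  -2 ]
  [ 0  0  1   3  -2 ]
  [ 0  0  0   0   1 ]
  [ 0  0  0   0   0 ]
R2 ← R2 + 2·R3
  [ 1  3  0  -4  -2 ]
  [ 0  0  1   3   0 ]
  [ 0  0  0   0   1 ]
  [ 0  0  0   0   0 ]
R1 ← R1 + 2·R3
  [ 1  3  0  -4  0 ]
  [ 0  0  1   3  0 ]
  [ 0  0  0   0  1 ]
  [ 0  0  0   0  0 ]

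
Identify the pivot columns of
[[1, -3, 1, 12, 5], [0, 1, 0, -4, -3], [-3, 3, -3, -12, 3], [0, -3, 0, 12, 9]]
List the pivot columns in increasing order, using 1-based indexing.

Add 3 times r1 to r3.
  [ 1  -3  1  12   5 ]
  [ 0   1  0  -4  -3 ]
  [ 0  -6  0  24  18 ]
  [ 0  -3  0  12   9 ]
Add 6 times r2 to r3.
  [ 1  -3  1  12   5 ]
  [ 0   1  0  -4  -3 ]
  [ 0   0  0   0   0 ]
  [ 0  -3  0  12   9 ]
Add 3 times r2 to r4.
  [ 1  -3  1  12   5 ]
  [ 0   1  0  -4  -3 ]
  [ 0   0  0   0   0 ]
  [ 0   0  0   0   0 ]
Add 3 times r2 to r1.
  [ 1  0  1   0  -4 ]
  [ 0  1  0  -4  -3 ]
  [ 0  0  0   0   0 ]
  [ 0  0  0   0   0 ]
Pivot columns are the columns containing a leading 1.

1, 2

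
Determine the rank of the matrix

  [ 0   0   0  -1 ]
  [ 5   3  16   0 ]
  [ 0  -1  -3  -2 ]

rank = 3

r1 ↔ r2
  [ 5   3  16   0 ]
  [ 0   0   0  -1 ]
  [ 0  -1  -3  -2 ]
r1 → 1/5·r1
  [ 1  3/5  16/5   0 ]
  [ 0    0     0  -1 ]
  [ 0   -1    -3  -2 ]
r2 ↔ r3
  [ 1  3/5  16/5   0 ]
  [ 0   -1    -3  -2 ]
  [ 0    0     0  -1 ]
r2 → -1·r2
  [ 1  3/5  16/5   0 ]
  [ 0    1     3   2 ]
  [ 0    0     0  -1 ]
r3 → -1·r3
  [ 1  3/5  16/5  0 ]
  [ 0    1     3  2 ]
  [ 0    0     0  1 ]
r2 → r2 − 2·r3
  [ 1  3/5  16/5  0 ]
  [ 0    1     3  0 ]
  [ 0    0     0  1 ]
r1 → r1 − 3/5·r2
  [ 1  0  7/5  0 ]
  [ 0  1    3  0 ]
  [ 0  0    0  1 ]
The reduced form has 3 nonzero rows.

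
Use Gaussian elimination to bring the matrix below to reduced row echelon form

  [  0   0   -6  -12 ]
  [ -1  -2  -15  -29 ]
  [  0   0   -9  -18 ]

r1 <-> r2
r1 ← -1·r1
r2 ← -1/6·r2
r3 ← r3 + 9·r2
r1 ← r1 − 15·r2

[[1, 2, 0, -1], [0, 0, 1, 2], [0, 0, 0, 0]]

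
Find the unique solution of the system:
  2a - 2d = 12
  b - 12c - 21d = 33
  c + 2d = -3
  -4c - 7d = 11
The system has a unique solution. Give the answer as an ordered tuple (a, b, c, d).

(5, 0, -1, -1)

Form the augmented matrix and row-reduce:
  [ 2  0    0   -2  |  12 ]
  [ 0  1  -12  -21  |  33 ]
  [ 0  0    1    2  |  -3 ]
  [ 0  0   -4   -7  |  11 ]
Multiply r1 by 1/2.
Add 4 times r3 to r4.
Subtract 2 times r4 from r3.
Add 21 times r4 to r2.
Add r4 to r1.
Add 12 times r3 to r2.
Reading off the last column: a = 5, b = 0, c = -1, d = -1.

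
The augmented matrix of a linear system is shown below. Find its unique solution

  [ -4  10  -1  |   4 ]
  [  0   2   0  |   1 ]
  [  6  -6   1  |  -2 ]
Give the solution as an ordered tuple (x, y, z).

R1 -> -1/4·R1
  [ 1  -5/2  1/4  |  -1 ]
  [ 0     2    0  |   1 ]
  [ 6    -6    1  |  -2 ]
R3 -> R3 − 6·R1
  [ 1  -5/2   1/4  |  -1 ]
  [ 0     2     0  |   1 ]
  [ 0     9  -1/2  |   4 ]
R2 -> 1/2·R2
  [ 1  -5/2   1/4  |   -1 ]
  [ 0     1     0  |  1/2 ]
  [ 0     9  -1/2  |    4 ]
R3 -> R3 − 9·R2
  [ 1  -5/2   1/4  |    -1 ]
  [ 0     1     0  |   1/2 ]
  [ 0     0  -1/2  |  -1/2 ]
R3 -> -2·R3
  [ 1  -5/2  1/4  |   -1 ]
  [ 0     1    0  |  1/2 ]
  [ 0     0    1  |    1 ]
R1 -> R1 − 1/4·R3
  [ 1  -5/2  0  |  -5/4 ]
  [ 0     1  0  |   1/2 ]
  [ 0     0  1  |     1 ]
R1 -> R1 + 5/2·R2
  [ 1  0  0  |    0 ]
  [ 0  1  0  |  1/2 ]
  [ 0  0  1  |    1 ]
Reading off the last column: x = 0, y = 1/2, z = 1.

(0, 1/2, 1)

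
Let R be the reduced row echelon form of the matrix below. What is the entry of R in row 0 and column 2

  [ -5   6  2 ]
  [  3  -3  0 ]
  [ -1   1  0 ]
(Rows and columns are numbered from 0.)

ρ1 → -1/5·ρ1
ρ2 → ρ2 − 3·ρ1
ρ3 → ρ3 + ρ1
ρ2 → 5/3·ρ2
ρ3 → ρ3 + 1/5·ρ2
ρ1 → ρ1 + 6/5·ρ2

2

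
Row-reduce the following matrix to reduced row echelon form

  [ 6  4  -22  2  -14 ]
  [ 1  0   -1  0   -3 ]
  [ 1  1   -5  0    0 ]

[[1, 0, -1, 0, -3], [0, 1, -4, 0, 3], [0, 0, 0, 1, -4]]

Multiply ρ1 by 1/6.
  [ 1  2/3  -11/3  1/3  -7/3 ]
  [ 1    0     -1    0    -3 ]
  [ 1    1     -5    0     0 ]
Subtract ρ1 from ρ2.
  [ 1   2/3  -11/3   1/3  -7/3 ]
  [ 0  -2/3    8/3  -1/3  -2/3 ]
  [ 1     1     -5     0     0 ]
Subtract ρ1 from ρ3.
  [ 1   2/3  -11/3   1/3  -7/3 ]
  [ 0  -2/3    8/3  -1/3  -2/3 ]
  [ 0   1/3   -4/3  -1/3   7/3 ]
Multiply ρ2 by -3/2.
  [ 1  2/3  -11/3   1/3  -7/3 ]
  [ 0    1     -4   1/2     1 ]
  [ 0  1/3   -4/3  -1/3   7/3 ]
Subtract 1/3 times ρ2 from ρ3.
  [ 1  2/3  -11/3   1/3  -7/3 ]
  [ 0    1     -4   1/2     1 ]
  [ 0    0      0  -1/2     2 ]
Multiply ρ3 by -2.
  [ 1  2/3  -11/3  1/3  -7/3 ]
  [ 0    1     -4  1/2     1 ]
  [ 0    0      0    1    -4 ]
Subtract 1/2 times ρ3 from ρ2.
  [ 1  2/3  -11/3  1/3  -7/3 ]
  [ 0    1     -4    0     3 ]
  [ 0    0      0    1    -4 ]
Subtract 1/3 times ρ3 from ρ1.
  [ 1  2/3  -11/3  0  -1 ]
  [ 0    1     -4  0   3 ]
  [ 0    0      0  1  -4 ]
Subtract 2/3 times ρ2 from ρ1.
  [ 1  0  -1  0  -3 ]
  [ 0  1  -4  0   3 ]
  [ 0  0   0  1  -4 ]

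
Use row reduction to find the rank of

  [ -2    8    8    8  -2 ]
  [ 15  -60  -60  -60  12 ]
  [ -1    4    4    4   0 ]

rank = 2

R1 → -1/2·R1
  [  1   -4   -4   -4   1 ]
  [ 15  -60  -60  -60  12 ]
  [ -1    4    4    4   0 ]
R2 → R2 − 15·R1
  [  1  -4  -4  -4   1 ]
  [  0   0   0   0  -3 ]
  [ -1   4   4   4   0 ]
R3 → R3 + R1
  [ 1  -4  -4  -4   1 ]
  [ 0   0   0   0  -3 ]
  [ 0   0   0   0   1 ]
R2 → -1/3·R2
  [ 1  -4  -4  -4  1 ]
  [ 0   0   0   0  1 ]
  [ 0   0   0   0  1 ]
R3 → R3 − R2
  [ 1  -4  -4  -4  1 ]
  [ 0   0   0   0  1 ]
  [ 0   0   0   0  0 ]
R1 → R1 − R2
  [ 1  -4  -4  -4  0 ]
  [ 0   0   0   0  1 ]
  [ 0   0   0   0  0 ]
The reduced form has 2 nonzero rows.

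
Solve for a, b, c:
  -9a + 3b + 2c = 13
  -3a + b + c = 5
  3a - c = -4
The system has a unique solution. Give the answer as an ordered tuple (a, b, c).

Form the augmented matrix and row-reduce:
  [ -9  3   2  |  13 ]
  [ -3  1   1  |   5 ]
  [  3  0  -1  |  -4 ]
R1 -> -1/9·R1
  [  1  -1/3  -2/9  |  -13/9 ]
  [ -3     1     1  |      5 ]
  [  3     0    -1  |     -4 ]
R2 -> R2 + 3·R1
  [ 1  -1/3  -2/9  |  -13/9 ]
  [ 0     0   1/3  |    2/3 ]
  [ 3     0    -1  |     -4 ]
R3 -> R3 − 3·R1
  [ 1  -1/3  -2/9  |  -13/9 ]
  [ 0     0   1/3  |    2/3 ]
  [ 0     1  -1/3  |    1/3 ]
R2 ↔ R3
  [ 1  -1/3  -2/9  |  -13/9 ]
  [ 0     1  -1/3  |    1/3 ]
  [ 0     0   1/3  |    2/3 ]
R3 -> 3·R3
  [ 1  -1/3  -2/9  |  -13/9 ]
  [ 0     1  -1/3  |    1/3 ]
  [ 0     0     1  |      2 ]
R2 -> R2 + 1/3·R3
  [ 1  -1/3  -2/9  |  -13/9 ]
  [ 0     1     0  |      1 ]
  [ 0     0     1  |      2 ]
R1 -> R1 + 2/9·R3
  [ 1  -1/3  0  |  -1 ]
  [ 0     1  0  |   1 ]
  [ 0     0  1  |   2 ]
R1 -> R1 + 1/3·R2
  [ 1  0  0  |  -2/3 ]
  [ 0  1  0  |     1 ]
  [ 0  0  1  |     2 ]
Reading off the last column: a = -2/3, b = 1, c = 2.

(-2/3, 1, 2)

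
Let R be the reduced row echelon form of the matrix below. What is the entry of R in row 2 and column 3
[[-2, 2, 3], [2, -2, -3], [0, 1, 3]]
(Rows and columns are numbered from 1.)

R1 → -1/2·R1
  [ 1  -1  -3/2 ]
  [ 2  -2    -3 ]
  [ 0   1     3 ]
R2 → R2 − 2·R1
  [ 1  -1  -3/2 ]
  [ 0   0     0 ]
  [ 0   1     3 ]
R2 <-> R3
  [ 1  -1  -3/2 ]
  [ 0   1     3 ]
  [ 0   0     0 ]
R1 → R1 + R2
  [ 1  0  3/2 ]
  [ 0  1    3 ]
  [ 0  0    0 ]

3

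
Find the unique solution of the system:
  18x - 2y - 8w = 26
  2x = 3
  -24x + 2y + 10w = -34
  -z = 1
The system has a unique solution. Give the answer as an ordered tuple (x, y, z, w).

(3/2, -3/2, -1, 1/2)

Form the augmented matrix and row-reduce:
  [  18  -2   0  -8  |   26 ]
  [   2   0   0   0  |    3 ]
  [ -24   2   0  10  |  -34 ]
  [   0   0  -1   0  |    1 ]
R1 -> 1/18·R1
  [   1  -1/9   0  -4/9  |  13/9 ]
  [   2     0   0     0  |     3 ]
  [ -24     2   0    10  |   -34 ]
  [   0     0  -1     0  |     1 ]
R2 -> R2 − 2·R1
  [   1  -1/9   0  -4/9  |  13/9 ]
  [   0   2/9   0   8/9  |   1/9 ]
  [ -24     2   0    10  |   -34 ]
  [   0     0  -1     0  |     1 ]
R3 -> R3 + 24·R1
  [ 1  -1/9   0  -4/9  |  13/9 ]
  [ 0   2/9   0   8/9  |   1/9 ]
  [ 0  -2/3   0  -2/3  |   2/3 ]
  [ 0     0  -1     0  |     1 ]
R2 -> 9/2·R2
  [ 1  -1/9   0  -4/9  |  13/9 ]
  [ 0     1   0     4  |   1/2 ]
  [ 0  -2/3   0  -2/3  |   2/3 ]
  [ 0     0  -1     0  |     1 ]
R3 -> R3 + 2/3·R2
  [ 1  -1/9   0  -4/9  |  13/9 ]
  [ 0     1   0     4  |   1/2 ]
  [ 0     0   0     2  |     1 ]
  [ 0     0  -1     0  |     1 ]
R3 <=> R4
  [ 1  -1/9   0  -4/9  |  13/9 ]
  [ 0     1   0     4  |   1/2 ]
  [ 0     0  -1     0  |     1 ]
  [ 0     0   0     2  |     1 ]
R3 -> -1·R3
  [ 1  -1/9  0  -4/9  |  13/9 ]
  [ 0     1  0     4  |   1/2 ]
  [ 0     0  1     0  |    -1 ]
  [ 0     0  0     2  |     1 ]
R4 -> 1/2·R4
  [ 1  -1/9  0  -4/9  |  13/9 ]
  [ 0     1  0     4  |   1/2 ]
  [ 0     0  1     0  |    -1 ]
  [ 0     0  0     1  |   1/2 ]
R2 -> R2 − 4·R4
  [ 1  -1/9  0  -4/9  |  13/9 ]
  [ 0     1  0     0  |  -3/2 ]
  [ 0     0  1     0  |    -1 ]
  [ 0     0  0     1  |   1/2 ]
R1 -> R1 + 4/9·R4
  [ 1  -1/9  0  0  |   5/3 ]
  [ 0     1  0  0  |  -3/2 ]
  [ 0     0  1  0  |    -1 ]
  [ 0     0  0  1  |   1/2 ]
R1 -> R1 + 1/9·R2
  [ 1  0  0  0  |   3/2 ]
  [ 0  1  0  0  |  -3/2 ]
  [ 0  0  1  0  |    -1 ]
  [ 0  0  0  1  |   1/2 ]
Reading off the last column: x = 3/2, y = -3/2, z = -1, w = 1/2.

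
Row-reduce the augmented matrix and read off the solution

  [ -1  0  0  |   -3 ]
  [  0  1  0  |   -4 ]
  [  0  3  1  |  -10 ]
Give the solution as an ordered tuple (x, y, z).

Multiply R1 by -1.
  [ 1  0  0  |    3 ]
  [ 0  1  0  |   -4 ]
  [ 0  3  1  |  -10 ]
Subtract 3 times R2 from R3.
  [ 1  0  0  |   3 ]
  [ 0  1  0  |  -4 ]
  [ 0  0  1  |   2 ]
Reading off the last column: x = 3, y = -4, z = 2.

(3, -4, 2)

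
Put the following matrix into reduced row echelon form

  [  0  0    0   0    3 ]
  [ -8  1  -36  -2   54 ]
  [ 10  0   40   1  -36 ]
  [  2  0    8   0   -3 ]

[[1, 0, 4, 0, 0], [0, 1, -4, 0, 0], [0, 0, 0, 1, 0], [0, 0, 0, 0, 1]]

R1 <=> R2
  [ -8  1  -36  -2   54 ]
  [  0  0    0   0    3 ]
  [ 10  0   40   1  -36 ]
  [  2  0    8   0   -3 ]
R1 -> -1/8·R1
  [  1  -1/8  9/2  1/4  -27/4 ]
  [  0     0    0    0      3 ]
  [ 10     0   40    1    -36 ]
  [  2     0    8    0     -3 ]
R3 -> R3 − 10·R1
  [ 1  -1/8  9/2   1/4  -27/4 ]
  [ 0     0    0     0      3 ]
  [ 0   5/4   -5  -3/2   63/2 ]
  [ 2     0    8     0     -3 ]
R4 -> R4 − 2·R1
  [ 1  -1/8  9/2   1/4  -27/4 ]
  [ 0     0    0     0      3 ]
  [ 0   5/4   -5  -3/2   63/2 ]
  [ 0   1/4   -1  -1/2   21/2 ]
R2 <=> R3
  [ 1  -1/8  9/2   1/4  -27/4 ]
  [ 0   5/4   -5  -3/2   63/2 ]
  [ 0     0    0     0      3 ]
  [ 0   1/4   -1  -1/2   21/2 ]
R2 -> 4/5·R2
  [ 1  -1/8  9/2   1/4  -27/4 ]
  [ 0     1   -4  -6/5  126/5 ]
  [ 0     0    0     0      3 ]
  [ 0   1/4   -1  -1/2   21/2 ]
R4 -> R4 − 1/4·R2
  [ 1  -1/8  9/2   1/4  -27/4 ]
  [ 0     1   -4  -6/5  126/5 ]
  [ 0     0    0     0      3 ]
  [ 0     0    0  -1/5   21/5 ]
R3 <=> R4
  [ 1  -1/8  9/2   1/4  -27/4 ]
  [ 0     1   -4  -6/5  126/5 ]
  [ 0     0    0  -1/5   21/5 ]
  [ 0     0    0     0      3 ]
R3 -> -5·R3
  [ 1  -1/8  9/2   1/4  -27/4 ]
  [ 0     1   -4  -6/5  126/5 ]
  [ 0     0    0     1    -21 ]
  [ 0     0    0     0      3 ]
R4 -> 1/3·R4
  [ 1  -1/8  9/2   1/4  -27/4 ]
  [ 0     1   -4  -6/5  126/5 ]
  [ 0     0    0     1    -21 ]
  [ 0     0    0     0      1 ]
R3 -> R3 + 21·R4
  [ 1  -1/8  9/2   1/4  -27/4 ]
  [ 0     1   -4  -6/5  126/5 ]
  [ 0     0    0     1      0 ]
  [ 0     0    0     0      1 ]
R2 -> R2 − 126/5·R4
  [ 1  -1/8  9/2   1/4  -27/4 ]
  [ 0     1   -4  -6/5      0 ]
  [ 0     0    0     1      0 ]
  [ 0     0    0     0      1 ]
R1 -> R1 + 27/4·R4
  [ 1  -1/8  9/2   1/4  0 ]
  [ 0     1   -4  -6/5  0 ]
  [ 0     0    0     1  0 ]
  [ 0     0    0     0  1 ]
R2 -> R2 + 6/5·R3
  [ 1  -1/8  9/2  1/4  0 ]
  [ 0     1   -4    0  0 ]
  [ 0     0    0    1  0 ]
  [ 0     0    0    0  1 ]
R1 -> R1 − 1/4·R3
  [ 1  -1/8  9/2  0  0 ]
  [ 0     1   -4  0  0 ]
  [ 0     0    0  1  0 ]
  [ 0     0    0  0  1 ]
R1 -> R1 + 1/8·R2
  [ 1  0   4  0  0 ]
  [ 0  1  -4  0  0 ]
  [ 0  0   0  1  0 ]
  [ 0  0   0  0  1 ]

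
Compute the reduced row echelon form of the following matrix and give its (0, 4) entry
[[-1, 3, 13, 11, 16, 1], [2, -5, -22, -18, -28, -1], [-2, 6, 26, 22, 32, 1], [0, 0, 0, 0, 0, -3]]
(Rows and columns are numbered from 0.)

R1 := -1·R1
  [  1  -3  -13  -11  -16  -1 ]
  [  2  -5  -22  -18  -28  -1 ]
  [ -2   6   26   22   32   1 ]
  [  0   0    0    0    0  -3 ]
R2 := R2 − 2·R1
  [  1  -3  -13  -11  -16  -1 ]
  [  0   1    4    4    4   1 ]
  [ -2   6   26   22   32   1 ]
  [  0   0    0    0    0  -3 ]
R3 := R3 + 2·R1
  [ 1  -3  -13  -11  -16  -1 ]
  [ 0   1    4    4    4   1 ]
  [ 0   0    0    0    0  -1 ]
  [ 0   0    0    0    0  -3 ]
R3 := -1·R3
  [ 1  -3  -13  -11  -16  -1 ]
  [ 0   1    4    4    4   1 ]
  [ 0   0    0    0    0   1 ]
  [ 0   0    0    0    0  -3 ]
R4 := R4 + 3·R3
  [ 1  -3  -13  -11  -16  -1 ]
  [ 0   1    4    4    4   1 ]
  [ 0   0    0    0    0   1 ]
  [ 0   0    0    0    0   0 ]
R2 := R2 − R3
  [ 1  -3  -13  -11  -16  -1 ]
  [ 0   1    4    4    4   0 ]
  [ 0   0    0    0    0   1 ]
  [ 0   0    0    0    0   0 ]
R1 := R1 + R3
  [ 1  -3  -13  -11  -16  0 ]
  [ 0   1    4    4    4  0 ]
  [ 0   0    0    0    0  1 ]
  [ 0   0    0    0    0  0 ]
R1 := R1 + 3·R2
  [ 1  0  -1  1  -4  0 ]
  [ 0  1   4  4   4  0 ]
  [ 0  0   0  0   0  1 ]
  [ 0  0   0  0   0  0 ]

-4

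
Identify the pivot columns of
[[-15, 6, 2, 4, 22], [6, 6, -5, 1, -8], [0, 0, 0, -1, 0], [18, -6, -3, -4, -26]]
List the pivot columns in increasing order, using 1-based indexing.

Multiply R1 by -1/15.
  [  1  -2/5  -2/15  -4/15  -22/15 ]
  [  6     6     -5      1      -8 ]
  [  0     0      0     -1       0 ]
  [ 18    -6     -3     -4     -26 ]
Subtract 6 times R1 from R2.
  [  1  -2/5  -2/15  -4/15  -22/15 ]
  [  0  42/5  -21/5   13/5     4/5 ]
  [  0     0      0     -1       0 ]
  [ 18    -6     -3     -4     -26 ]
Subtract 18 times R1 from R4.
  [ 1  -2/5  -2/15  -4/15  -22/15 ]
  [ 0  42/5  -21/5   13/5     4/5 ]
  [ 0     0      0     -1       0 ]
  [ 0   6/5   -3/5    4/5     2/5 ]
Multiply R2 by 5/42.
  [ 1  -2/5  -2/15  -4/15  -22/15 ]
  [ 0     1   -1/2  13/42    2/21 ]
  [ 0     0      0     -1       0 ]
  [ 0   6/5   -3/5    4/5     2/5 ]
Subtract 6/5 times R2 from R4.
  [ 1  -2/5  -2/15  -4/15  -22/15 ]
  [ 0     1   -1/2  13/42    2/21 ]
  [ 0     0      0     -1       0 ]
  [ 0     0      0    3/7     2/7 ]
Multiply R3 by -1.
  [ 1  -2/5  -2/15  -4/15  -22/15 ]
  [ 0     1   -1/2  13/42    2/21 ]
  [ 0     0      0      1       0 ]
  [ 0     0      0    3/7     2/7 ]
Subtract 3/7 times R3 from R4.
  [ 1  -2/5  -2/15  -4/15  -22/15 ]
  [ 0     1   -1/2  13/42    2/21 ]
  [ 0     0      0      1       0 ]
  [ 0     0      0      0     2/7 ]
Multiply R4 by 7/2.
  [ 1  -2/5  -2/15  -4/15  -22/15 ]
  [ 0     1   -1/2  13/42    2/21 ]
  [ 0     0      0      1       0 ]
  [ 0     0      0      0       1 ]
Subtract 2/21 times R4 from R2.
  [ 1  -2/5  -2/15  -4/15  -22/15 ]
  [ 0     1   -1/2  13/42       0 ]
  [ 0     0      0      1       0 ]
  [ 0     0      0      0       1 ]
Add 22/15 times R4 to R1.
  [ 1  -2/5  -2/15  -4/15  0 ]
  [ 0     1   -1/2  13/42  0 ]
  [ 0     0      0      1  0 ]
  [ 0     0      0      0  1 ]
Subtract 13/42 times R3 from R2.
  [ 1  -2/5  -2/15  -4/15  0 ]
  [ 0     1   -1/2      0  0 ]
  [ 0     0      0      1  0 ]
  [ 0     0      0      0  1 ]
Add 4/15 times R3 to R1.
  [ 1  -2/5  -2/15  0  0 ]
  [ 0     1   -1/2  0  0 ]
  [ 0     0      0  1  0 ]
  [ 0     0      0  0  1 ]
Add 2/5 times R2 to R1.
  [ 1  0  -1/3  0  0 ]
  [ 0  1  -1/2  0  0 ]
  [ 0  0     0  1  0 ]
  [ 0  0     0  0  1 ]
Pivot columns are the columns containing a leading 1.

1, 2, 4, 5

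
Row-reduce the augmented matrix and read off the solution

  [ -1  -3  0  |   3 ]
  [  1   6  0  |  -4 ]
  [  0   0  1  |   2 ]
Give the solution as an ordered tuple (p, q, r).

ρ1 ← -1·ρ1
ρ2 ← ρ2 − ρ1
ρ2 ← 1/3·ρ2
ρ1 ← ρ1 − 3·ρ2
Reading off the last column: p = -2, q = -1/3, r = 2.

(-2, -1/3, 2)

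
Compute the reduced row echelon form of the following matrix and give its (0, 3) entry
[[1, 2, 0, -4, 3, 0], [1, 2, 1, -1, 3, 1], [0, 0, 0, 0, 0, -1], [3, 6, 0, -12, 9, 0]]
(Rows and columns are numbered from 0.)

-4

ρ2 → ρ2 − ρ1
  [ 1  2  0   -4  3   0 ]
  [ 0  0  1    3  0   1 ]
  [ 0  0  0    0  0  -1 ]
  [ 3  6  0  -12  9   0 ]
ρ4 → ρ4 − 3·ρ1
  [ 1  2  0  -4  3   0 ]
  [ 0  0  1   3  0   1 ]
  [ 0  0  0   0  0  -1 ]
  [ 0  0  0   0  0   0 ]
ρ3 → -1·ρ3
  [ 1  2  0  -4  3  0 ]
  [ 0  0  1   3  0  1 ]
  [ 0  0  0   0  0  1 ]
  [ 0  0  0   0  0  0 ]
ρ2 → ρ2 − ρ3
  [ 1  2  0  -4  3  0 ]
  [ 0  0  1   3  0  0 ]
  [ 0  0  0   0  0  1 ]
  [ 0  0  0   0  0  0 ]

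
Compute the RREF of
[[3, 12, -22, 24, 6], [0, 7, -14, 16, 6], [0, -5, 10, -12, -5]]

[[1, 0, 2/3, 0, 0], [0, 1, -2, 0, -2], [0, 0, 0, 1, 5/4]]

R1 → 1/3·R1
  [ 1   4  -22/3    8   2 ]
  [ 0   7    -14   16   6 ]
  [ 0  -5     10  -12  -5 ]
R2 → 1/7·R2
  [ 1   4  -22/3     8    2 ]
  [ 0   1     -2  16/7  6/7 ]
  [ 0  -5     10   -12   -5 ]
R3 → R3 + 5·R2
  [ 1  4  -22/3     8     2 ]
  [ 0  1     -2  16/7   6/7 ]
  [ 0  0      0  -4/7  -5/7 ]
R3 → -7/4·R3
  [ 1  4  -22/3     8    2 ]
  [ 0  1     -2  16/7  6/7 ]
  [ 0  0      0     1  5/4 ]
R2 → R2 − 16/7·R3
  [ 1  4  -22/3  8    2 ]
  [ 0  1     -2  0   -2 ]
  [ 0  0      0  1  5/4 ]
R1 → R1 − 8·R3
  [ 1  4  -22/3  0   -8 ]
  [ 0  1     -2  0   -2 ]
  [ 0  0      0  1  5/4 ]
R1 → R1 − 4·R2
  [ 1  0  2/3  0    0 ]
  [ 0  1   -2  0   -2 ]
  [ 0  0    0  1  5/4 ]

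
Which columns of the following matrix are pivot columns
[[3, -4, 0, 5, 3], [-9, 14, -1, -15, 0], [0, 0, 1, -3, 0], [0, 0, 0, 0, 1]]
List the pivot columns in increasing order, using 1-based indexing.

ρ1 → 1/3·ρ1
  [  1  -4/3   0  5/3  1 ]
  [ -9    14  -1  -15  0 ]
  [  0     0   1   -3  0 ]
  [  0     0   0    0  1 ]
ρ2 → ρ2 + 9·ρ1
  [ 1  -4/3   0  5/3  1 ]
  [ 0     2  -1    0  9 ]
  [ 0     0   1   -3  0 ]
  [ 0     0   0    0  1 ]
ρ2 → 1/2·ρ2
  [ 1  -4/3     0  5/3    1 ]
  [ 0     1  -1/2    0  9/2 ]
  [ 0     0     1   -3    0 ]
  [ 0     0     0    0    1 ]
ρ2 → ρ2 − 9/2·ρ4
  [ 1  -4/3     0  5/3  1 ]
  [ 0     1  -1/2    0  0 ]
  [ 0     0     1   -3  0 ]
  [ 0     0     0    0  1 ]
ρ1 → ρ1 − ρ4
  [ 1  -4/3     0  5/3  0 ]
  [ 0     1  -1/2    0  0 ]
  [ 0     0     1   -3  0 ]
  [ 0     0     0    0  1 ]
ρ2 → ρ2 + 1/2·ρ3
  [ 1  -4/3  0   5/3  0 ]
  [ 0     1  0  -3/2  0 ]
  [ 0     0  1    -3  0 ]
  [ 0     0  0     0  1 ]
ρ1 → ρ1 + 4/3·ρ2
  [ 1  0  0  -1/3  0 ]
  [ 0  1  0  -3/2  0 ]
  [ 0  0  1    -3  0 ]
  [ 0  0  0     0  1 ]
Pivot columns are the columns containing a leading 1.

1, 2, 3, 5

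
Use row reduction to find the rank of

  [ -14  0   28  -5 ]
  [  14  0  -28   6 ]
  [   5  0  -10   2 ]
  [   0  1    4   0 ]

rank = 3

R1 → -1/14·R1
  [  1  0   -2  5/14 ]
  [ 14  0  -28     6 ]
  [  5  0  -10     2 ]
  [  0  1    4     0 ]
R2 → R2 − 14·R1
  [ 1  0   -2  5/14 ]
  [ 0  0    0     1 ]
  [ 5  0  -10     2 ]
  [ 0  1    4     0 ]
R3 → R3 − 5·R1
  [ 1  0  -2  5/14 ]
  [ 0  0   0     1 ]
  [ 0  0   0  3/14 ]
  [ 0  1   4     0 ]
R2 <-> R4
  [ 1  0  -2  5/14 ]
  [ 0  1   4     0 ]
  [ 0  0   0  3/14 ]
  [ 0  0   0     1 ]
R3 → 14/3·R3
  [ 1  0  -2  5/14 ]
  [ 0  1   4     0 ]
  [ 0  0   0     1 ]
  [ 0  0   0     1 ]
R4 → R4 − R3
  [ 1  0  -2  5/14 ]
  [ 0  1   4     0 ]
  [ 0  0   0     1 ]
  [ 0  0   0     0 ]
R1 → R1 − 5/14·R3
  [ 1  0  -2  0 ]
  [ 0  1   4  0 ]
  [ 0  0   0  1 ]
  [ 0  0   0  0 ]
The reduced form has 3 nonzero rows.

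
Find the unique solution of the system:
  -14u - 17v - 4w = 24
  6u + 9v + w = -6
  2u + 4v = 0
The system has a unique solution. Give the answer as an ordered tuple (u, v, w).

Form the augmented matrix and row-reduce:
  [ -14  -17  -4  |  24 ]
  [   6    9   1  |  -6 ]
  [   2    4   0  |   0 ]
ρ1 ← -1/14·ρ1
  [ 1  17/14  2/7  |  -12/7 ]
  [ 6      9    1  |     -6 ]
  [ 2      4    0  |      0 ]
ρ2 ← ρ2 − 6·ρ1
  [ 1  17/14   2/7  |  -12/7 ]
  [ 0   12/7  -5/7  |   30/7 ]
  [ 2      4     0  |      0 ]
ρ3 ← ρ3 − 2·ρ1
  [ 1  17/14   2/7  |  -12/7 ]
  [ 0   12/7  -5/7  |   30/7 ]
  [ 0   11/7  -4/7  |   24/7 ]
ρ2 ← 7/12·ρ2
  [ 1  17/14    2/7  |  -12/7 ]
  [ 0      1  -5/12  |    5/2 ]
  [ 0   11/7   -4/7  |   24/7 ]
ρ3 ← ρ3 − 11/7·ρ2
  [ 1  17/14    2/7  |  -12/7 ]
  [ 0      1  -5/12  |    5/2 ]
  [ 0      0   1/12  |   -1/2 ]
ρ3 ← 12·ρ3
  [ 1  17/14    2/7  |  -12/7 ]
  [ 0      1  -5/12  |    5/2 ]
  [ 0      0      1  |     -6 ]
ρ2 ← ρ2 + 5/12·ρ3
  [ 1  17/14  2/7  |  -12/7 ]
  [ 0      1    0  |      0 ]
  [ 0      0    1  |     -6 ]
ρ1 ← ρ1 − 2/7·ρ3
  [ 1  17/14  0  |   0 ]
  [ 0      1  0  |   0 ]
  [ 0      0  1  |  -6 ]
ρ1 ← ρ1 − 17/14·ρ2
  [ 1  0  0  |   0 ]
  [ 0  1  0  |   0 ]
  [ 0  0  1  |  -6 ]
Reading off the last column: u = 0, v = 0, w = -6.

(0, 0, -6)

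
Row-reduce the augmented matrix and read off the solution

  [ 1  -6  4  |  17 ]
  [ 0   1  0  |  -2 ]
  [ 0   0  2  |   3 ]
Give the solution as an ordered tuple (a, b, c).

r3 -> 1/2·r3
r1 -> r1 − 4·r3
r1 -> r1 + 6·r2
Reading off the last column: a = -1, b = -2, c = 3/2.

(-1, -2, 3/2)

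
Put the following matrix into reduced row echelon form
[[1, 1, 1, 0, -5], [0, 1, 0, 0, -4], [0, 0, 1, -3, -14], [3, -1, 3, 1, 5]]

[[1, 0, 0, 0, 1], [0, 1, 0, 0, -4], [0, 0, 1, 0, -2], [0, 0, 0, 1, 4]]

Subtract 3 times r1 from r4.
  [ 1   1  1   0   -5 ]
  [ 0   1  0   0   -4 ]
  [ 0   0  1  -3  -14 ]
  [ 0  -4  0   1   20 ]
Add 4 times r2 to r4.
  [ 1  1  1   0   -5 ]
  [ 0  1  0   0   -4 ]
  [ 0  0  1  -3  -14 ]
  [ 0  0  0   1    4 ]
Add 3 times r4 to r3.
  [ 1  1  1  0  -5 ]
  [ 0  1  0  0  -4 ]
  [ 0  0  1  0  -2 ]
  [ 0  0  0  1   4 ]
Subtract r3 from r1.
  [ 1  1  0  0  -3 ]
  [ 0  1  0  0  -4 ]
  [ 0  0  1  0  -2 ]
  [ 0  0  0  1   4 ]
Subtract r2 from r1.
  [ 1  0  0  0   1 ]
  [ 0  1  0  0  -4 ]
  [ 0  0  1  0  -2 ]
  [ 0  0  0  1   4 ]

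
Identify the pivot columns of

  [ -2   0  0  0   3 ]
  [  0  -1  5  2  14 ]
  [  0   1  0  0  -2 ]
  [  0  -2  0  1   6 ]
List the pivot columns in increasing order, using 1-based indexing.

Multiply R1 by -1/2.
  [ 1   0  0  0  -3/2 ]
  [ 0  -1  5  2    14 ]
  [ 0   1  0  0    -2 ]
  [ 0  -2  0  1     6 ]
Multiply R2 by -1.
  [ 1   0   0   0  -3/2 ]
  [ 0   1  -5  -2   -14 ]
  [ 0   1   0   0    -2 ]
  [ 0  -2   0   1     6 ]
Subtract R2 from R3.
  [ 1   0   0   0  -3/2 ]
  [ 0   1  -5  -2   -14 ]
  [ 0   0   5   2    12 ]
  [ 0  -2   0   1     6 ]
Add 2 times R2 to R4.
  [ 1  0    0   0  -3/2 ]
  [ 0  1   -5  -2   -14 ]
  [ 0  0    5   2    12 ]
  [ 0  0  -10  -3   -22 ]
Multiply R3 by 1/5.
  [ 1  0    0    0  -3/2 ]
  [ 0  1   -5   -2   -14 ]
  [ 0  0    1  2/5  12/5 ]
  [ 0  0  -10   -3   -22 ]
Add 10 times R3 to R4.
  [ 1  0   0    0  -3/2 ]
  [ 0  1  -5   -2   -14 ]
  [ 0  0   1  2/5  12/5 ]
  [ 0  0   0    1     2 ]
Subtract 2/5 times R4 from R3.
  [ 1  0   0   0  -3/2 ]
  [ 0  1  -5  -2   -14 ]
  [ 0  0   1   0   8/5 ]
  [ 0  0   0   1     2 ]
Add 2 times R4 to R2.
  [ 1  0   0  0  -3/2 ]
  [ 0  1  -5  0   -10 ]
  [ 0  0   1  0   8/5 ]
  [ 0  0   0  1     2 ]
Add 5 times R3 to R2.
  [ 1  0  0  0  -3/2 ]
  [ 0  1  0  0    -2 ]
  [ 0  0  1  0   8/5 ]
  [ 0  0  0  1     2 ]
Pivot columns are the columns containing a leading 1.

1, 2, 3, 4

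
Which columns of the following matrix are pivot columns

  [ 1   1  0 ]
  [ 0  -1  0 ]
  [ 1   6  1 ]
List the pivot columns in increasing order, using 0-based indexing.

ρ3 → ρ3 − ρ1
  [ 1   1  0 ]
  [ 0  -1  0 ]
  [ 0   5  1 ]
ρ2 → -1·ρ2
  [ 1  1  0 ]
  [ 0  1  0 ]
  [ 0  5  1 ]
ρ3 → ρ3 − 5·ρ2
  [ 1  1  0 ]
  [ 0  1  0 ]
  [ 0  0  1 ]
ρ1 → ρ1 − ρ2
  [ 1  0  0 ]
  [ 0  1  0 ]
  [ 0  0  1 ]
Pivot columns are the columns containing a leading 1.

0, 1, 2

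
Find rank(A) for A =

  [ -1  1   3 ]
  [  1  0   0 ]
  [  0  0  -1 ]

Multiply r1 by -1.
  [ 1  -1  -3 ]
  [ 1   0   0 ]
  [ 0   0  -1 ]
Subtract r1 from r2.
  [ 1  -1  -3 ]
  [ 0   1   3 ]
  [ 0   0  -1 ]
Multiply r3 by -1.
  [ 1  -1  -3 ]
  [ 0   1   3 ]
  [ 0   0   1 ]
Subtract 3 times r3 from r2.
  [ 1  -1  -3 ]
  [ 0   1   0 ]
  [ 0   0   1 ]
Add 3 times r3 to r1.
  [ 1  -1  0 ]
  [ 0   1  0 ]
  [ 0   0  1 ]
Add r2 to r1.
  [ 1  0  0 ]
  [ 0  1  0 ]
  [ 0  0  1 ]
The reduced form has 3 nonzero rows.

rank = 3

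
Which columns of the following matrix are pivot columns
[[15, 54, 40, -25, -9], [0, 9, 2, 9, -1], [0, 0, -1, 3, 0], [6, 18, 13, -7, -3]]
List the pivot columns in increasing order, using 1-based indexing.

Multiply r1 by 1/15.
  [ 1  18/5  8/3  -5/3  -3/5 ]
  [ 0     9    2     9    -1 ]
  [ 0     0   -1     3     0 ]
  [ 6    18   13    -7    -3 ]
Subtract 6 times r1 from r4.
  [ 1   18/5  8/3  -5/3  -3/5 ]
  [ 0      9    2     9    -1 ]
  [ 0      0   -1     3     0 ]
  [ 0  -18/5   -3     3   3/5 ]
Multiply r2 by 1/9.
  [ 1   18/5  8/3  -5/3  -3/5 ]
  [ 0      1  2/9     1  -1/9 ]
  [ 0      0   -1     3     0 ]
  [ 0  -18/5   -3     3   3/5 ]
Add 18/5 times r2 to r4.
  [ 1  18/5    8/3  -5/3  -3/5 ]
  [ 0     1    2/9     1  -1/9 ]
  [ 0     0     -1     3     0 ]
  [ 0     0  -11/5  33/5   1/5 ]
Multiply r3 by -1.
  [ 1  18/5    8/3  -5/3  -3/5 ]
  [ 0     1    2/9     1  -1/9 ]
  [ 0     0      1    -3     0 ]
  [ 0     0  -11/5  33/5   1/5 ]
Add 11/5 times r3 to r4.
  [ 1  18/5  8/3  -5/3  -3/5 ]
  [ 0     1  2/9     1  -1/9 ]
  [ 0     0    1    -3     0 ]
  [ 0     0    0     0   1/5 ]
Multiply r4 by 5.
  [ 1  18/5  8/3  -5/3  -3/5 ]
  [ 0     1  2/9     1  -1/9 ]
  [ 0     0    1    -3     0 ]
  [ 0     0    0     0     1 ]
Add 1/9 times r4 to r2.
  [ 1  18/5  8/3  -5/3  -3/5 ]
  [ 0     1  2/9     1     0 ]
  [ 0     0    1    -3     0 ]
  [ 0     0    0     0     1 ]
Add 3/5 times r4 to r1.
  [ 1  18/5  8/3  -5/3  0 ]
  [ 0     1  2/9     1  0 ]
  [ 0     0    1    -3  0 ]
  [ 0     0    0     0  1 ]
Subtract 2/9 times r3 from r2.
  [ 1  18/5  8/3  -5/3  0 ]
  [ 0     1    0   5/3  0 ]
  [ 0     0    1    -3  0 ]
  [ 0     0    0     0  1 ]
Subtract 8/3 times r3 from r1.
  [ 1  18/5  0  19/3  0 ]
  [ 0     1  0   5/3  0 ]
  [ 0     0  1    -3  0 ]
  [ 0     0  0     0  1 ]
Subtract 18/5 times r2 from r1.
  [ 1  0  0  1/3  0 ]
  [ 0  1  0  5/3  0 ]
  [ 0  0  1   -3  0 ]
  [ 0  0  0    0  1 ]
Pivot columns are the columns containing a leading 1.

1, 2, 3, 5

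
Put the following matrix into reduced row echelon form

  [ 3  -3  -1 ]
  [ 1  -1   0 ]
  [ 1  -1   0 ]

[[1, -1, 0], [0, 0, 1], [0, 0, 0]]

r1 -> 1/3·r1
  [ 1  -1  -1/3 ]
  [ 1  -1     0 ]
  [ 1  -1     0 ]
r2 -> r2 − r1
  [ 1  -1  -1/3 ]
  [ 0   0   1/3 ]
  [ 1  -1     0 ]
r3 -> r3 − r1
  [ 1  -1  -1/3 ]
  [ 0   0   1/3 ]
  [ 0   0   1/3 ]
r2 -> 3·r2
  [ 1  -1  -1/3 ]
  [ 0   0     1 ]
  [ 0   0   1/3 ]
r3 -> r3 − 1/3·r2
  [ 1  -1  -1/3 ]
  [ 0   0     1 ]
  [ 0   0     0 ]
r1 -> r1 + 1/3·r2
  [ 1  -1  0 ]
  [ 0   0  1 ]
  [ 0   0  0 ]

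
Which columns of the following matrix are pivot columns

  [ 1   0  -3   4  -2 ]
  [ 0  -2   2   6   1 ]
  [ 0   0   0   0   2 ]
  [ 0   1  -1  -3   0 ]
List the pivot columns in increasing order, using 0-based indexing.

0, 1, 4

r2 := -1/2·r2
  [ 1  0  -3   4    -2 ]
  [ 0  1  -1  -3  -1/2 ]
  [ 0  0   0   0     2 ]
  [ 0  1  -1  -3     0 ]
r4 := r4 − r2
  [ 1  0  -3   4    -2 ]
  [ 0  1  -1  -3  -1/2 ]
  [ 0  0   0   0     2 ]
  [ 0  0   0   0   1/2 ]
r3 := 1/2·r3
  [ 1  0  -3   4    -2 ]
  [ 0  1  -1  -3  -1/2 ]
  [ 0  0   0   0     1 ]
  [ 0  0   0   0   1/2 ]
r4 := r4 − 1/2·r3
  [ 1  0  -3   4    -2 ]
  [ 0  1  -1  -3  -1/2 ]
  [ 0  0   0   0     1 ]
  [ 0  0   0   0     0 ]
r2 := r2 + 1/2·r3
  [ 1  0  -3   4  -2 ]
  [ 0  1  -1  -3   0 ]
  [ 0  0   0   0   1 ]
  [ 0  0   0   0   0 ]
r1 := r1 + 2·r3
  [ 1  0  -3   4  0 ]
  [ 0  1  -1  -3  0 ]
  [ 0  0   0   0  1 ]
  [ 0  0   0   0  0 ]
Pivot columns are the columns containing a leading 1.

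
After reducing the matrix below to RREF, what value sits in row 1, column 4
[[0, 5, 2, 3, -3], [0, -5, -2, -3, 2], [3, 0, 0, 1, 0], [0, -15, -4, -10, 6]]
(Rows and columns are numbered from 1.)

1/3

R1 ↔ R3
  [ 3    0   0    1   0 ]
  [ 0   -5  -2   -3   2 ]
  [ 0    5   2    3  -3 ]
  [ 0  -15  -4  -10   6 ]
R1 := 1/3·R1
  [ 1    0   0  1/3   0 ]
  [ 0   -5  -2   -3   2 ]
  [ 0    5   2    3  -3 ]
  [ 0  -15  -4  -10   6 ]
R2 := -1/5·R2
  [ 1    0    0  1/3     0 ]
  [ 0    1  2/5  3/5  -2/5 ]
  [ 0    5    2    3    -3 ]
  [ 0  -15   -4  -10     6 ]
R3 := R3 − 5·R2
  [ 1    0    0  1/3     0 ]
  [ 0    1  2/5  3/5  -2/5 ]
  [ 0    0    0    0    -1 ]
  [ 0  -15   -4  -10     6 ]
R4 := R4 + 15·R2
  [ 1  0    0  1/3     0 ]
  [ 0  1  2/5  3/5  -2/5 ]
  [ 0  0    0    0    -1 ]
  [ 0  0    2   -1     0 ]
R3 ↔ R4
  [ 1  0    0  1/3     0 ]
  [ 0  1  2/5  3/5  -2/5 ]
  [ 0  0    2   -1     0 ]
  [ 0  0    0    0    -1 ]
R3 := 1/2·R3
  [ 1  0    0   1/3     0 ]
  [ 0  1  2/5   3/5  -2/5 ]
  [ 0  0    1  -1/2     0 ]
  [ 0  0    0     0    -1 ]
R4 := -1·R4
  [ 1  0    0   1/3     0 ]
  [ 0  1  2/5   3/5  -2/5 ]
  [ 0  0    1  -1/2     0 ]
  [ 0  0    0     0     1 ]
R2 := R2 + 2/5·R4
  [ 1  0    0   1/3  0 ]
  [ 0  1  2/5   3/5  0 ]
  [ 0  0    1  -1/2  0 ]
  [ 0  0    0     0  1 ]
R2 := R2 − 2/5·R3
  [ 1  0  0   1/3  0 ]
  [ 0  1  0   4/5  0 ]
  [ 0  0  1  -1/2  0 ]
  [ 0  0  0     0  1 ]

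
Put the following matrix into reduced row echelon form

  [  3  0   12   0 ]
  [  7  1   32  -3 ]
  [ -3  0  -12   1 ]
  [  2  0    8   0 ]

[[1, 0, 4, 0], [0, 1, 4, 0], [0, 0, 0, 1], [0, 0, 0, 0]]

R1 := 1/3·R1
  [  1  0    4   0 ]
  [  7  1   32  -3 ]
  [ -3  0  -12   1 ]
  [  2  0    8   0 ]
R2 := R2 − 7·R1
  [  1  0    4   0 ]
  [  0  1    4  -3 ]
  [ -3  0  -12   1 ]
  [  2  0    8   0 ]
R3 := R3 + 3·R1
  [ 1  0  4   0 ]
  [ 0  1  4  -3 ]
  [ 0  0  0   1 ]
  [ 2  0  8   0 ]
R4 := R4 − 2·R1
  [ 1  0  4   0 ]
  [ 0  1  4  -3 ]
  [ 0  0  0   1 ]
  [ 0  0  0   0 ]
R2 := R2 + 3·R3
  [ 1  0  4  0 ]
  [ 0  1  4  0 ]
  [ 0  0  0  1 ]
  [ 0  0  0  0 ]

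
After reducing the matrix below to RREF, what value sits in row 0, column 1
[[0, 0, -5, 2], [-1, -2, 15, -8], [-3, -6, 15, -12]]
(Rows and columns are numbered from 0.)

ρ1 <=> ρ2
  [ -1  -2  15   -8 ]
  [  0   0  -5    2 ]
  [ -3  -6  15  -12 ]
ρ1 ← -1·ρ1
  [  1   2  -15    8 ]
  [  0   0   -5    2 ]
  [ -3  -6   15  -12 ]
ρ3 ← ρ3 + 3·ρ1
  [ 1  2  -15   8 ]
  [ 0  0   -5   2 ]
  [ 0  0  -30  12 ]
ρ2 ← -1/5·ρ2
  [ 1  2  -15     8 ]
  [ 0  0    1  -2/5 ]
  [ 0  0  -30    12 ]
ρ3 ← ρ3 + 30·ρ2
  [ 1  2  -15     8 ]
  [ 0  0    1  -2/5 ]
  [ 0  0    0     0 ]
ρ1 ← ρ1 + 15·ρ2
  [ 1  2  0     2 ]
  [ 0  0  1  -2/5 ]
  [ 0  0  0     0 ]

2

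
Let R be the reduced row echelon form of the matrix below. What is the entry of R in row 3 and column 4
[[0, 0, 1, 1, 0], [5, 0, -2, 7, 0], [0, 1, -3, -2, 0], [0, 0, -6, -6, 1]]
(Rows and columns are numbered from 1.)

R1 <=> R2
  [ 5  0  -2   7  0 ]
  [ 0  0   1   1  0 ]
  [ 0  1  -3  -2  0 ]
  [ 0  0  -6  -6  1 ]
R1 ← 1/5·R1
  [ 1  0  -2/5  7/5  0 ]
  [ 0  0     1    1  0 ]
  [ 0  1    -3   -2  0 ]
  [ 0  0    -6   -6  1 ]
R2 <=> R3
  [ 1  0  -2/5  7/5  0 ]
  [ 0  1    -3   -2  0 ]
  [ 0  0     1    1  0 ]
  [ 0  0    -6   -6  1 ]
R4 ← R4 + 6·R3
  [ 1  0  -2/5  7/5  0 ]
  [ 0  1    -3   -2  0 ]
  [ 0  0     1    1  0 ]
  [ 0  0     0    0  1 ]
R2 ← R2 + 3·R3
  [ 1  0  -2/5  7/5  0 ]
  [ 0  1     0    1  0 ]
  [ 0  0     1    1  0 ]
  [ 0  0     0    0  1 ]
R1 ← R1 + 2/5·R3
  [ 1  0  0  9/5  0 ]
  [ 0  1  0    1  0 ]
  [ 0  0  1    1  0 ]
  [ 0  0  0    0  1 ]

1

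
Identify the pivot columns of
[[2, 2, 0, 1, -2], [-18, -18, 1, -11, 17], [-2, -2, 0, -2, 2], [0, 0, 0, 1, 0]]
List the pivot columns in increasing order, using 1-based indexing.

R1 -> 1/2·R1
R2 -> R2 + 18·R1
R3 -> R3 + 2·R1
R3 -> -1·R3
R4 -> R4 − R3
R2 -> R2 + 2·R3
R1 -> R1 − 1/2·R3
Pivot columns are the columns containing a leading 1.

1, 3, 4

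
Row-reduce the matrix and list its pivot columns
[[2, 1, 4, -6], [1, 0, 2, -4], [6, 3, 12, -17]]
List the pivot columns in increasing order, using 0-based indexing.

ρ1 ← 1/2·ρ1
  [ 1  1/2   2   -3 ]
  [ 1    0   2   -4 ]
  [ 6    3  12  -17 ]
ρ2 ← ρ2 − ρ1
  [ 1   1/2   2   -3 ]
  [ 0  -1/2   0   -1 ]
  [ 6     3  12  -17 ]
ρ3 ← ρ3 − 6·ρ1
  [ 1   1/2  2  -3 ]
  [ 0  -1/2  0  -1 ]
  [ 0     0  0   1 ]
ρ2 ← -2·ρ2
  [ 1  1/2  2  -3 ]
  [ 0    1  0   2 ]
  [ 0    0  0   1 ]
ρ2 ← ρ2 − 2·ρ3
  [ 1  1/2  2  -3 ]
  [ 0    1  0   0 ]
  [ 0    0  0   1 ]
ρ1 ← ρ1 + 3·ρ3
  [ 1  1/2  2  0 ]
  [ 0    1  0  0 ]
  [ 0    0  0  1 ]
ρ1 ← ρ1 − 1/2·ρ2
  [ 1  0  2  0 ]
  [ 0  1  0  0 ]
  [ 0  0  0  1 ]
Pivot columns are the columns containing a leading 1.

0, 1, 3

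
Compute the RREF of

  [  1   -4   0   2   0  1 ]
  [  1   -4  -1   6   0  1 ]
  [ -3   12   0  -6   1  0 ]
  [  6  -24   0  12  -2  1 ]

R2 → R2 − R1
  [  1   -4   0   2   0  1 ]
  [  0    0  -1   4   0  0 ]
  [ -3   12   0  -6   1  0 ]
  [  6  -24   0  12  -2  1 ]
R3 → R3 + 3·R1
  [ 1   -4   0   2   0  1 ]
  [ 0    0  -1   4   0  0 ]
  [ 0    0   0   0   1  3 ]
  [ 6  -24   0  12  -2  1 ]
R4 → R4 − 6·R1
  [ 1  -4   0  2   0   1 ]
  [ 0   0  -1  4   0   0 ]
  [ 0   0   0  0   1   3 ]
  [ 0   0   0  0  -2  -5 ]
R2 → -1·R2
  [ 1  -4  0   2   0   1 ]
  [ 0   0  1  -4   0   0 ]
  [ 0   0  0   0   1   3 ]
  [ 0   0  0   0  -2  -5 ]
R4 → R4 + 2·R3
  [ 1  -4  0   2  0  1 ]
  [ 0   0  1  -4  0  0 ]
  [ 0   0  0   0  1  3 ]
  [ 0   0  0   0  0  1 ]
R3 → R3 − 3·R4
  [ 1  -4  0   2  0  1 ]
  [ 0   0  1  -4  0  0 ]
  [ 0   0  0   0  1  0 ]
  [ 0   0  0   0  0  1 ]
R1 → R1 − R4
  [ 1  -4  0   2  0  0 ]
  [ 0   0  1  -4  0  0 ]
  [ 0   0  0   0  1  0 ]
  [ 0   0  0   0  0  1 ]

[[1, -4, 0, 2, 0, 0], [0, 0, 1, -4, 0, 0], [0, 0, 0, 0, 1, 0], [0, 0, 0, 0, 0, 1]]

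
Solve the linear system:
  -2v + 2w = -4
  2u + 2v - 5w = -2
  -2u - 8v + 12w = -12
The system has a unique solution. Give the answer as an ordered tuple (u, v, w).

(-6, 0, -2)

Form the augmented matrix and row-reduce:
  [  0  -2   2  |   -4 ]
  [  2   2  -5  |   -2 ]
  [ -2  -8  12  |  -12 ]
R1 <-> R2
  [  2   2  -5  |   -2 ]
  [  0  -2   2  |   -4 ]
  [ -2  -8  12  |  -12 ]
R1 -> 1/2·R1
  [  1   1  -5/2  |   -1 ]
  [  0  -2     2  |   -4 ]
  [ -2  -8    12  |  -12 ]
R3 -> R3 + 2·R1
  [ 1   1  -5/2  |   -1 ]
  [ 0  -2     2  |   -4 ]
  [ 0  -6     7  |  -14 ]
R2 -> -1/2·R2
  [ 1   1  -5/2  |   -1 ]
  [ 0   1    -1  |    2 ]
  [ 0  -6     7  |  -14 ]
R3 -> R3 + 6·R2
  [ 1  1  -5/2  |  -1 ]
  [ 0  1    -1  |   2 ]
  [ 0  0     1  |  -2 ]
R2 -> R2 + R3
  [ 1  1  -5/2  |  -1 ]
  [ 0  1     0  |   0 ]
  [ 0  0     1  |  -2 ]
R1 -> R1 + 5/2·R3
  [ 1  1  0  |  -6 ]
  [ 0  1  0  |   0 ]
  [ 0  0  1  |  -2 ]
R1 -> R1 − R2
  [ 1  0  0  |  -6 ]
  [ 0  1  0  |   0 ]
  [ 0  0  1  |  -2 ]
Reading off the last column: u = -6, v = 0, w = -2.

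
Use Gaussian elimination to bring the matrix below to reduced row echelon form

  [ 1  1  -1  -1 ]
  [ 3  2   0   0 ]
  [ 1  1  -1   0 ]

ρ2 → ρ2 − 3·ρ1
  [ 1   1  -1  -1 ]
  [ 0  -1   3   3 ]
  [ 1   1  -1   0 ]
ρ3 → ρ3 − ρ1
  [ 1   1  -1  -1 ]
  [ 0  -1   3   3 ]
  [ 0   0   0   1 ]
ρ2 → -1·ρ2
  [ 1  1  -1  -1 ]
  [ 0  1  -3  -3 ]
  [ 0  0   0   1 ]
ρ2 → ρ2 + 3·ρ3
  [ 1  1  -1  -1 ]
  [ 0  1  -3   0 ]
  [ 0  0   0   1 ]
ρ1 → ρ1 + ρ3
  [ 1  1  -1  0 ]
  [ 0  1  -3  0 ]
  [ 0  0   0  1 ]
ρ1 → ρ1 − ρ2
  [ 1  0   2  0 ]
  [ 0  1  -3  0 ]
  [ 0  0   0  1 ]

[[1, 0, 2, 0], [0, 1, -3, 0], [0, 0, 0, 1]]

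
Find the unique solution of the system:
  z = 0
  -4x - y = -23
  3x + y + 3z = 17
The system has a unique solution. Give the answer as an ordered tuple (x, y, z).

(6, -1, 0)

Form the augmented matrix and row-reduce:
  [  0   0  1  |    0 ]
  [ -4  -1  0  |  -23 ]
  [  3   1  3  |   17 ]
ρ1 ↔ ρ2
ρ1 := -1/4·ρ1
ρ3 := ρ3 − 3·ρ1
ρ2 ↔ ρ3
ρ2 := 4·ρ2
ρ2 := ρ2 − 12·ρ3
ρ1 := ρ1 − 1/4·ρ2
Reading off the last column: x = 6, y = -1, z = 0.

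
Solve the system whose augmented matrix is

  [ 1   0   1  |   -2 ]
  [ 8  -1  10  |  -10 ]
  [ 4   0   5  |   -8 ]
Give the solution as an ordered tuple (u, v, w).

R2 → R2 − 8·R1
R3 → R3 − 4·R1
R2 → -1·R2
R2 → R2 + 2·R3
R1 → R1 − R3
Reading off the last column: u = -2, v = -6, w = 0.

(-2, -6, 0)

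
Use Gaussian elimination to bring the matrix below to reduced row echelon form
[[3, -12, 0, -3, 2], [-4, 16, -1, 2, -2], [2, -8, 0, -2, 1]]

[[1, -4, 0, -1, 0], [0, 0, 1, 2, 0], [0, 0, 0, 0, 1]]

Multiply r1 by 1/3.
Add 4 times r1 to r2.
Subtract 2 times r1 from r3.
Multiply r2 by -1.
Multiply r3 by -3.
Add 2/3 times r3 to r2.
Subtract 2/3 times r3 from r1.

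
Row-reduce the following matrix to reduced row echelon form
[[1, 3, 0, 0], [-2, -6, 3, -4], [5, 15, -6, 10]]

[[1, 3, 0, 0], [0, 0, 1, 0], [0, 0, 0, 1]]

ρ2 ← ρ2 + 2·ρ1
  [ 1   3   0   0 ]
  [ 0   0   3  -4 ]
  [ 5  15  -6  10 ]
ρ3 ← ρ3 − 5·ρ1
  [ 1  3   0   0 ]
  [ 0  0   3  -4 ]
  [ 0  0  -6  10 ]
ρ2 ← 1/3·ρ2
  [ 1  3   0     0 ]
  [ 0  0   1  -4/3 ]
  [ 0  0  -6    10 ]
ρ3 ← ρ3 + 6·ρ2
  [ 1  3  0     0 ]
  [ 0  0  1  -4/3 ]
  [ 0  0  0     2 ]
ρ3 ← 1/2·ρ3
  [ 1  3  0     0 ]
  [ 0  0  1  -4/3 ]
  [ 0  0  0     1 ]
ρ2 ← ρ2 + 4/3·ρ3
  [ 1  3  0  0 ]
  [ 0  0  1  0 ]
  [ 0  0  0  1 ]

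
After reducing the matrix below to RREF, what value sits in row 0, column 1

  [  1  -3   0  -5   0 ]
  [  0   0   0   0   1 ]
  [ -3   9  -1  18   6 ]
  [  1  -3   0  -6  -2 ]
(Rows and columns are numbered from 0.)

Add 3 times R1 to R3.
  [ 1  -3   0  -5   0 ]
  [ 0   0   0   0   1 ]
  [ 0   0  -1   3   6 ]
  [ 1  -3   0  -6  -2 ]
Subtract R1 from R4.
  [ 1  -3   0  -5   0 ]
  [ 0   0   0   0   1 ]
  [ 0   0  -1   3   6 ]
  [ 0   0   0  -1  -2 ]
Swap R2 and R3.
  [ 1  -3   0  -5   0 ]
  [ 0   0  -1   3   6 ]
  [ 0   0   0   0   1 ]
  [ 0   0   0  -1  -2 ]
Multiply R2 by -1.
  [ 1  -3  0  -5   0 ]
  [ 0   0  1  -3  -6 ]
  [ 0   0  0   0   1 ]
  [ 0   0  0  -1  -2 ]
Swap R3 and R4.
  [ 1  -3  0  -5   0 ]
  [ 0   0  1  -3  -6 ]
  [ 0   0  0  -1  -2 ]
  [ 0   0  0   0   1 ]
Multiply R3 by -1.
  [ 1  -3  0  -5   0 ]
  [ 0   0  1  -3  -6 ]
  [ 0   0  0   1   2 ]
  [ 0   0  0   0   1 ]
Subtract 2 times R4 from R3.
  [ 1  -3  0  -5   0 ]
  [ 0   0  1  -3  -6 ]
  [ 0   0  0   1   0 ]
  [ 0   0  0   0   1 ]
Add 6 times R4 to R2.
  [ 1  -3  0  -5  0 ]
  [ 0   0  1  -3  0 ]
  [ 0   0  0   1  0 ]
  [ 0   0  0   0  1 ]
Add 3 times R3 to R2.
  [ 1  -3  0  -5  0 ]
  [ 0   0  1   0  0 ]
  [ 0   0  0   1  0 ]
  [ 0   0  0   0  1 ]
Add 5 times R3 to R1.
  [ 1  -3  0  0  0 ]
  [ 0   0  1  0  0 ]
  [ 0   0  0  1  0 ]
  [ 0   0  0  0  1 ]

-3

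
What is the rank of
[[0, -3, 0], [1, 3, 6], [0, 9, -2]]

R1 ↔ R2
R2 -> -1/3·R2
R3 -> R3 − 9·R2
R3 -> -1/2·R3
R1 -> R1 − 6·R3
R1 -> R1 − 3·R2
The reduced form has 3 nonzero rows.

rank = 3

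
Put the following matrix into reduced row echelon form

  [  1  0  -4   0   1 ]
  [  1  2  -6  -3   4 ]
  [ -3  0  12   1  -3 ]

ρ2 -> ρ2 − ρ1
  [  1  0  -4   0   1 ]
  [  0  2  -2  -3   3 ]
  [ -3  0  12   1  -3 ]
ρ3 -> ρ3 + 3·ρ1
  [ 1  0  -4   0  1 ]
  [ 0  2  -2  -3  3 ]
  [ 0  0   0   1  0 ]
ρ2 -> 1/2·ρ2
  [ 1  0  -4     0    1 ]
  [ 0  1  -1  -3/2  3/2 ]
  [ 0  0   0     1    0 ]
ρ2 -> ρ2 + 3/2·ρ3
  [ 1  0  -4  0    1 ]
  [ 0  1  -1  0  3/2 ]
  [ 0  0   0  1    0 ]

[[1, 0, -4, 0, 1], [0, 1, -1, 0, 3/2], [0, 0, 0, 1, 0]]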